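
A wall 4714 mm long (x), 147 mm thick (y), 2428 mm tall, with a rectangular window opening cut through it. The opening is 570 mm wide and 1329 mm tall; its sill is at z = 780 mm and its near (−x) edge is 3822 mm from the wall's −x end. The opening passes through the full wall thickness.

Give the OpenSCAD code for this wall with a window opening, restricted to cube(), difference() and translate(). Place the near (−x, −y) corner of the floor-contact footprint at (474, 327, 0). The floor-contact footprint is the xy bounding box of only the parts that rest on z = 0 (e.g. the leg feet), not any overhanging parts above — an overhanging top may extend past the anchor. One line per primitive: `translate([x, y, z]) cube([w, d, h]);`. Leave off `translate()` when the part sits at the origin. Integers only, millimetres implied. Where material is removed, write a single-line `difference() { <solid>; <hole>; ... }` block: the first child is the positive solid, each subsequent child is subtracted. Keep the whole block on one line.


difference() { translate([474, 327, 0]) cube([4714, 147, 2428]); translate([4296, 327, 780]) cube([570, 147, 1329]); }


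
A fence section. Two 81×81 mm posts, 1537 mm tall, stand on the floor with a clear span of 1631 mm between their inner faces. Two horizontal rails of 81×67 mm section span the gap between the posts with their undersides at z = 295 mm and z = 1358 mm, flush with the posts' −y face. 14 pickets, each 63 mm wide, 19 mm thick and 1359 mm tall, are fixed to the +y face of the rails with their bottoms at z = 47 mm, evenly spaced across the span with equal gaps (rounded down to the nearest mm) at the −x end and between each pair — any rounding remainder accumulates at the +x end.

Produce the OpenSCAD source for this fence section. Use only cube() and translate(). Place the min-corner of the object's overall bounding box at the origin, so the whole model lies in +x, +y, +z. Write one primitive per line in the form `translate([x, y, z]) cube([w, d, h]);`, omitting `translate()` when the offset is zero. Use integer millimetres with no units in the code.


cube([81, 81, 1537]);
translate([1712, 0, 0]) cube([81, 81, 1537]);
translate([81, 0, 295]) cube([1631, 81, 67]);
translate([81, 0, 1358]) cube([1631, 81, 67]);
translate([130, 81, 47]) cube([63, 19, 1359]);
translate([242, 81, 47]) cube([63, 19, 1359]);
translate([354, 81, 47]) cube([63, 19, 1359]);
translate([466, 81, 47]) cube([63, 19, 1359]);
translate([578, 81, 47]) cube([63, 19, 1359]);
translate([690, 81, 47]) cube([63, 19, 1359]);
translate([802, 81, 47]) cube([63, 19, 1359]);
translate([914, 81, 47]) cube([63, 19, 1359]);
translate([1026, 81, 47]) cube([63, 19, 1359]);
translate([1138, 81, 47]) cube([63, 19, 1359]);
translate([1250, 81, 47]) cube([63, 19, 1359]);
translate([1362, 81, 47]) cube([63, 19, 1359]);
translate([1474, 81, 47]) cube([63, 19, 1359]);
translate([1586, 81, 47]) cube([63, 19, 1359]);


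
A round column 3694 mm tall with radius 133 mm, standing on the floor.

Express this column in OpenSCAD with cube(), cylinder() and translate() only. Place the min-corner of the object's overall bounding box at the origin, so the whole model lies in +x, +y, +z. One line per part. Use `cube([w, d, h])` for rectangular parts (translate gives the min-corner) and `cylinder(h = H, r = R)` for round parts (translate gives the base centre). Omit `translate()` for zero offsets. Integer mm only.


translate([133, 133, 0]) cylinder(h = 3694, r = 133);


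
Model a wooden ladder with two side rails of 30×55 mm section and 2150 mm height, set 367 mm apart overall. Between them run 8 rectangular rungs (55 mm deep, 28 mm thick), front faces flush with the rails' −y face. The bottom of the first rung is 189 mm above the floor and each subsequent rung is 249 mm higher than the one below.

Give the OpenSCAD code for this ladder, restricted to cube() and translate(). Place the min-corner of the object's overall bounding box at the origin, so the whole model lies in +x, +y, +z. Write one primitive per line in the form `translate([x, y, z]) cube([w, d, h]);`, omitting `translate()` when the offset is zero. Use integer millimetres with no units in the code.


cube([30, 55, 2150]);
translate([337, 0, 0]) cube([30, 55, 2150]);
translate([30, 0, 189]) cube([307, 55, 28]);
translate([30, 0, 438]) cube([307, 55, 28]);
translate([30, 0, 687]) cube([307, 55, 28]);
translate([30, 0, 936]) cube([307, 55, 28]);
translate([30, 0, 1185]) cube([307, 55, 28]);
translate([30, 0, 1434]) cube([307, 55, 28]);
translate([30, 0, 1683]) cube([307, 55, 28]);
translate([30, 0, 1932]) cube([307, 55, 28]);


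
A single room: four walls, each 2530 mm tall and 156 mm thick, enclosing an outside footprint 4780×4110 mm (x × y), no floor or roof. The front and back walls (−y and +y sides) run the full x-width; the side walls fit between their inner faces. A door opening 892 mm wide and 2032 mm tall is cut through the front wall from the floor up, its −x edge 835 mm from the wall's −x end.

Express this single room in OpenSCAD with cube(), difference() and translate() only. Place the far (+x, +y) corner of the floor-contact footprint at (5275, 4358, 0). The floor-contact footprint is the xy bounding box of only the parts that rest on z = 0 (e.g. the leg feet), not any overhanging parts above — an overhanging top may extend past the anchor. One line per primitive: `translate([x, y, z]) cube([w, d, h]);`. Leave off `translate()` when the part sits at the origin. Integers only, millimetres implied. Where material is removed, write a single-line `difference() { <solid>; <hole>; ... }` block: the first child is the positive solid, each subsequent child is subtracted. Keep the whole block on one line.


difference() { translate([495, 248, 0]) cube([4780, 156, 2530]); translate([1330, 248, 0]) cube([892, 156, 2032]); }
translate([495, 4202, 0]) cube([4780, 156, 2530]);
translate([495, 404, 0]) cube([156, 3798, 2530]);
translate([5119, 404, 0]) cube([156, 3798, 2530]);


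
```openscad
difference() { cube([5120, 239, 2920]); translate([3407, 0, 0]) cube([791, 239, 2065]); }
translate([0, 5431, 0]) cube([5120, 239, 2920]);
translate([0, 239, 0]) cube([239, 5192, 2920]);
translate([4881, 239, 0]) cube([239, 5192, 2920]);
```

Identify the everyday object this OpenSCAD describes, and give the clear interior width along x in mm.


A single room. The interior width is 4642 mm.

Four walls enclosing a rectangle with a door in the front wall — a room. Outside width 5120 minus two 239 mm walls gives 4642 mm.


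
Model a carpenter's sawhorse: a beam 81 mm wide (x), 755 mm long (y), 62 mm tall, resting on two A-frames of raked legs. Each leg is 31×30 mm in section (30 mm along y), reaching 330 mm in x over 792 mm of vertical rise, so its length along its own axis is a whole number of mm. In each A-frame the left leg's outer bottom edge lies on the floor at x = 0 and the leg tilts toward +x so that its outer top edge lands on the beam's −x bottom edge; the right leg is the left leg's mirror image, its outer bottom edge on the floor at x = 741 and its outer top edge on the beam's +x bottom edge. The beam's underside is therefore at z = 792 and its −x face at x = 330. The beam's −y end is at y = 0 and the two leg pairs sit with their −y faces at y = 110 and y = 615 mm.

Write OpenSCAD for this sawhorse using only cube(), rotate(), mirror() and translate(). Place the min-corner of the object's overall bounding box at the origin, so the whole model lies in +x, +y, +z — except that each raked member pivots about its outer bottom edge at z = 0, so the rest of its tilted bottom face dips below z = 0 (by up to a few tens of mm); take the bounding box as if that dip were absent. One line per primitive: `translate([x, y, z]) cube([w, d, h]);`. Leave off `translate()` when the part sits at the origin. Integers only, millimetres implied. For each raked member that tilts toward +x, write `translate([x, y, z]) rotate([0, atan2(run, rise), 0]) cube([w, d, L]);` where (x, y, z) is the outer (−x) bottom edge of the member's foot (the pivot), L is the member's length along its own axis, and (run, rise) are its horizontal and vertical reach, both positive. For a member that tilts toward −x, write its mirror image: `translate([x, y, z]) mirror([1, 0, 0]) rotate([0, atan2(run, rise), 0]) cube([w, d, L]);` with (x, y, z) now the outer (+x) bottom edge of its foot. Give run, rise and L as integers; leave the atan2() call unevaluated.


translate([330, 0, 792]) cube([81, 755, 62]);
translate([0, 110, 0]) rotate([0, atan2(330, 792), 0]) cube([31, 30, 858]);
translate([741, 110, 0]) mirror([1, 0, 0]) rotate([0, atan2(330, 792), 0]) cube([31, 30, 858]);
translate([0, 615, 0]) rotate([0, atan2(330, 792), 0]) cube([31, 30, 858]);
translate([741, 615, 0]) mirror([1, 0, 0]) rotate([0, atan2(330, 792), 0]) cube([31, 30, 858]);


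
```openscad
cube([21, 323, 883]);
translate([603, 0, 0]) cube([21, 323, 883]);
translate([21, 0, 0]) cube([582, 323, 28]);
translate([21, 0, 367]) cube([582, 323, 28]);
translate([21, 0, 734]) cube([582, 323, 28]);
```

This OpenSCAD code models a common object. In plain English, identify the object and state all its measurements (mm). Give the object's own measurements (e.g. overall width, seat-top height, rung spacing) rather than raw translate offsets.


An open bookshelf. Two side panels, each 21 mm thick, 323 mm deep and 883 mm tall, stand 624 mm apart (outside-to-outside). Between them sit 3 shelves, each 28 mm thick and 323 mm deep, spanning the full gap between the sides. The bottom shelf rests on the floor (its underside at z = 0) and the clear gap between one shelf's top and the next shelf's underside is 339 mm.


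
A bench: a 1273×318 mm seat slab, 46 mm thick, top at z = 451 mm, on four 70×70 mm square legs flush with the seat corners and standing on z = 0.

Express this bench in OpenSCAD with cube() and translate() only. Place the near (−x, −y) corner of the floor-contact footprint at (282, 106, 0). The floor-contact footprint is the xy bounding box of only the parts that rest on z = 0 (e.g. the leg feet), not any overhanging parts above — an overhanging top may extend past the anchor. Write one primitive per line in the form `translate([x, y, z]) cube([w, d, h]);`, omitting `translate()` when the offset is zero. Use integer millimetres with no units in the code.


translate([282, 106, 405]) cube([1273, 318, 46]);
translate([282, 106, 0]) cube([70, 70, 405]);
translate([282, 354, 0]) cube([70, 70, 405]);
translate([1485, 106, 0]) cube([70, 70, 405]);
translate([1485, 354, 0]) cube([70, 70, 405]);


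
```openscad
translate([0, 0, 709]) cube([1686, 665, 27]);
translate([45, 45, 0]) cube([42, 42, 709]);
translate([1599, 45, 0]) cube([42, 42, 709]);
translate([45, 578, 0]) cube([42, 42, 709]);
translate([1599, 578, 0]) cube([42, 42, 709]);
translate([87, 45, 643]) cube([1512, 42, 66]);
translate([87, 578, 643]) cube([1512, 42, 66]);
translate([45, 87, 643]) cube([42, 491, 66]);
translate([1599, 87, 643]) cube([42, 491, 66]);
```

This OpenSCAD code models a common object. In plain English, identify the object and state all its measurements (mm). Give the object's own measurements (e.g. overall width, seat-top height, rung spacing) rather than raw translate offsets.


A table: top 1686 mm (x) × 665 mm (y), 27 mm thick, upper face at z = 736 mm, on four 42×42 mm square legs, each inset 45 mm from the nearest pair of top edges from z = 0 to the bottom of the top. Four apron rails, 42 mm thick and 66 mm tall, run between adjacent legs with their top edges flush with the underside of the top and their outer faces flush with the legs' outer faces.


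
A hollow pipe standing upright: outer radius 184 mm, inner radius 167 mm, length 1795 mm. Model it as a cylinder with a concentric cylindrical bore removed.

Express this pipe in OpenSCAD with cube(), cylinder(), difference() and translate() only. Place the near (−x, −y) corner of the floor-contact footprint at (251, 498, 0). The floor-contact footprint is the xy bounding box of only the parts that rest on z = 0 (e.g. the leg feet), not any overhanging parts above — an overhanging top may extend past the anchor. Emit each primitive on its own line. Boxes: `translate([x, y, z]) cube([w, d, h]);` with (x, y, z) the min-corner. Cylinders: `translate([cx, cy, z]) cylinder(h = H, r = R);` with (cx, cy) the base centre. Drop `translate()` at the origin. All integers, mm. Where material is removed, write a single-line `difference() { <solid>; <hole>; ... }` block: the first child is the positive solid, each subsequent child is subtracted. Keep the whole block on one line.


difference() { translate([435, 682, 0]) cylinder(h = 1795, r = 184); translate([435, 682, 0]) cylinder(h = 1795, r = 167); }


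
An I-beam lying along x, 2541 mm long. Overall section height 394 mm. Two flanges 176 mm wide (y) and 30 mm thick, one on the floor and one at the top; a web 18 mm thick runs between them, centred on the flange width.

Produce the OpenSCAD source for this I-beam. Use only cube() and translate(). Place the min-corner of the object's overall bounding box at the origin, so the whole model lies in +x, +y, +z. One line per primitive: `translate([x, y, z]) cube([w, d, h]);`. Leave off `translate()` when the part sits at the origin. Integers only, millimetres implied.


cube([2541, 176, 30]);
translate([0, 79, 30]) cube([2541, 18, 334]);
translate([0, 0, 364]) cube([2541, 176, 30]);


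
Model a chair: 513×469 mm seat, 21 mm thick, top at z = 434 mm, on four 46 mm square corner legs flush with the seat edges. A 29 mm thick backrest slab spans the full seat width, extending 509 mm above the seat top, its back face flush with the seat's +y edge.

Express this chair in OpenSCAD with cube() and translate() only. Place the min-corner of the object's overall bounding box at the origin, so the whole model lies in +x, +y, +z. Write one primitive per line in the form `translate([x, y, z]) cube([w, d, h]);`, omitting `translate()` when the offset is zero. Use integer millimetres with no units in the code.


translate([0, 0, 413]) cube([513, 469, 21]);
cube([46, 46, 413]);
translate([467, 0, 0]) cube([46, 46, 413]);
translate([0, 423, 0]) cube([46, 46, 413]);
translate([467, 423, 0]) cube([46, 46, 413]);
translate([0, 440, 434]) cube([513, 29, 509]);


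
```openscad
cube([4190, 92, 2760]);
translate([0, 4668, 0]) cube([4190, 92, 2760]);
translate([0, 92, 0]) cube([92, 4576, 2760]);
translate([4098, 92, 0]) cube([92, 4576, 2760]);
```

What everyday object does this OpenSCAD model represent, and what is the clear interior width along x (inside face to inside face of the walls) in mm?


A house (or room) frame. The interior width is 4006 mm.

Four 2760 mm walls enclosing a rectangle with no floor or roof — a room or house frame. Outside width is 4190 mm and wall thickness is 92 mm, so the interior width is 4190 − 2 × 92 = 4006 mm.


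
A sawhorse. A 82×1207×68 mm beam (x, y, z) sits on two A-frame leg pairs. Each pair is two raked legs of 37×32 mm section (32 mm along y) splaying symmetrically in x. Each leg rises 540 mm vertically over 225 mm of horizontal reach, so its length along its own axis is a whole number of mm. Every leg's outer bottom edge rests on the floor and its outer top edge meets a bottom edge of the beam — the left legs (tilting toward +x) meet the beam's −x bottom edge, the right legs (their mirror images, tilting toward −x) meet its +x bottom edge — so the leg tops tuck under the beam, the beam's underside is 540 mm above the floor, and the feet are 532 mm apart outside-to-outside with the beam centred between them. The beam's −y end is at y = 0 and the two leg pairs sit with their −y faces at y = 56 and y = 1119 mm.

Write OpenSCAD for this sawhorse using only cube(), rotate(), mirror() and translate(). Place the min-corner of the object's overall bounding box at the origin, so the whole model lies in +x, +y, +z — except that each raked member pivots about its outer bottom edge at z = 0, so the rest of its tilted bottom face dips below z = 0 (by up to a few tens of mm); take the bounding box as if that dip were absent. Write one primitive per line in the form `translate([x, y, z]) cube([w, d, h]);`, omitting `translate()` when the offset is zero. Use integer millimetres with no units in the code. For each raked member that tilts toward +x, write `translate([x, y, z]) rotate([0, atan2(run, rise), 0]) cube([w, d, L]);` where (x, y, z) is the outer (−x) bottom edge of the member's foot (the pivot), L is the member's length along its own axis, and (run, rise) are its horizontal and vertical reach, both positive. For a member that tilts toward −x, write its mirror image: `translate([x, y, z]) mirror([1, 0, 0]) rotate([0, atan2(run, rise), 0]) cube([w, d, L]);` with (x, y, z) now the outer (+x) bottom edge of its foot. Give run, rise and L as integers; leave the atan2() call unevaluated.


// leg length = √(225² + 540²) = 585
// right-leg outer foot x = 2·225 + 82 = 532
// beam min-corner = (225, 0, 540)
translate([225, 0, 540]) cube([82, 1207, 68]);
translate([0, 56, 0]) rotate([0, atan2(225, 540), 0]) cube([37, 32, 585]);
translate([532, 56, 0]) mirror([1, 0, 0]) rotate([0, atan2(225, 540), 0]) cube([37, 32, 585]);
translate([0, 1119, 0]) rotate([0, atan2(225, 540), 0]) cube([37, 32, 585]);
translate([532, 1119, 0]) mirror([1, 0, 0]) rotate([0, atan2(225, 540), 0]) cube([37, 32, 585]);


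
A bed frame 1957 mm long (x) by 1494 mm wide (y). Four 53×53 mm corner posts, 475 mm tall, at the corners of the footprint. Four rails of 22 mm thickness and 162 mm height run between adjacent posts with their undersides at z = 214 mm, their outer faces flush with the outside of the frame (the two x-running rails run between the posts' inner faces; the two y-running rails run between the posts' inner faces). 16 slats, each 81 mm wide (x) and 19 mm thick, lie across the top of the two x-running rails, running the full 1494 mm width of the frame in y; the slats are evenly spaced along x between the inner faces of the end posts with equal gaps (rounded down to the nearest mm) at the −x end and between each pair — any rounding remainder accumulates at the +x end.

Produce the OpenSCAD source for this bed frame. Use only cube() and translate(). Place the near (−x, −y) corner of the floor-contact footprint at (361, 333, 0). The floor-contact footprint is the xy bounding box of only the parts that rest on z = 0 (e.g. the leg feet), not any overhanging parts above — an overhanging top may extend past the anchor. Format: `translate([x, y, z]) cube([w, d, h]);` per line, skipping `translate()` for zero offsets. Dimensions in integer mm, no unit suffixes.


translate([361, 333, 0]) cube([53, 53, 475]);
translate([361, 1774, 0]) cube([53, 53, 475]);
translate([2265, 333, 0]) cube([53, 53, 475]);
translate([2265, 1774, 0]) cube([53, 53, 475]);
translate([414, 333, 214]) cube([1851, 22, 162]);
translate([414, 1805, 214]) cube([1851, 22, 162]);
translate([361, 386, 214]) cube([22, 1388, 162]);
translate([2296, 386, 214]) cube([22, 1388, 162]);
translate([446, 333, 376]) cube([81, 1494, 19]);
translate([559, 333, 376]) cube([81, 1494, 19]);
translate([672, 333, 376]) cube([81, 1494, 19]);
translate([785, 333, 376]) cube([81, 1494, 19]);
translate([898, 333, 376]) cube([81, 1494, 19]);
translate([1011, 333, 376]) cube([81, 1494, 19]);
translate([1124, 333, 376]) cube([81, 1494, 19]);
translate([1237, 333, 376]) cube([81, 1494, 19]);
translate([1350, 333, 376]) cube([81, 1494, 19]);
translate([1463, 333, 376]) cube([81, 1494, 19]);
translate([1576, 333, 376]) cube([81, 1494, 19]);
translate([1689, 333, 376]) cube([81, 1494, 19]);
translate([1802, 333, 376]) cube([81, 1494, 19]);
translate([1915, 333, 376]) cube([81, 1494, 19]);
translate([2028, 333, 376]) cube([81, 1494, 19]);
translate([2141, 333, 376]) cube([81, 1494, 19]);


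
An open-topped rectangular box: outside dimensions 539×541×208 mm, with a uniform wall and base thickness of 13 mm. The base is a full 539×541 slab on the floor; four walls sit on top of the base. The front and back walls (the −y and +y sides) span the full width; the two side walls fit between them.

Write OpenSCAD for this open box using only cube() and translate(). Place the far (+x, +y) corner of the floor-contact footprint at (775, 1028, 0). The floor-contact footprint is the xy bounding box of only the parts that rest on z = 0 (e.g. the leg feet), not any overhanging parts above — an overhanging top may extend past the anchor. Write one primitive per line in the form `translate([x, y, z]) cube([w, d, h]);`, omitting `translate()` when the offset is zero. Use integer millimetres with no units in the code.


translate([236, 487, 0]) cube([539, 541, 13]);
translate([236, 487, 13]) cube([539, 13, 195]);
translate([236, 1015, 13]) cube([539, 13, 195]);
translate([236, 500, 13]) cube([13, 515, 195]);
translate([762, 500, 13]) cube([13, 515, 195]);


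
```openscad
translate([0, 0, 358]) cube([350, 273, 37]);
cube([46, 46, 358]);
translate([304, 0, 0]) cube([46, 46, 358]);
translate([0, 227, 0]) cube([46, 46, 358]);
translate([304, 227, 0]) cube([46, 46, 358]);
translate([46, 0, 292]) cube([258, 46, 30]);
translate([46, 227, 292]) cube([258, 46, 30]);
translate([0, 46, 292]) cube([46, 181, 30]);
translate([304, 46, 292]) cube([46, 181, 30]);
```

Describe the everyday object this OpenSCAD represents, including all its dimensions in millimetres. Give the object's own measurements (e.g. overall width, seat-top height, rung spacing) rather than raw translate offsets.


A simple wooden stool: a rectangular seat 350 mm (x) by 273 mm (y), 37 mm thick, top face at z = 395 mm, on four square legs, each 46×46 mm in cross-section. The legs rest on z = 0, each flush with a corner of the seat. Four stretchers, 46 mm wide and 30 mm tall, connect adjacent legs with their undersides at z = 292 mm, each running between the inner faces of the legs it joins and aligned with the legs' outer faces on the other axis.


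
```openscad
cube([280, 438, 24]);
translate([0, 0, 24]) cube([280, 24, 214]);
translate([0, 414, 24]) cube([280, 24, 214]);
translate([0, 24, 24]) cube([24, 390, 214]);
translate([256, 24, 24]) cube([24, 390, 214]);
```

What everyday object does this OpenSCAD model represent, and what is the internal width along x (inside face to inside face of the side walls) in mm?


An open box. The internal width is 232 mm.

A 280×438 base slab with four walls standing on it — an open box. The base is 280 mm wide and the walls are 24 mm thick, so the internal width is 280 − 2 × 24 = 232 mm.


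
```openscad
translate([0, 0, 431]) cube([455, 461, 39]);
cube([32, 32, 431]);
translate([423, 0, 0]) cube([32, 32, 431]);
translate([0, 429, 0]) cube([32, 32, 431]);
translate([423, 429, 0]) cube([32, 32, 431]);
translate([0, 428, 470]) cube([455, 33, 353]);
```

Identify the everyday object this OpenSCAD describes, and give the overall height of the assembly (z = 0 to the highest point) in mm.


A chair. The overall height is 823 mm.

A slab on four corner posts with a tall panel at the back — a chair. The seat slab sits at z = 431 with thickness 39, and the 353 mm backrest starts at the seat top, so the overall height is 431 + 39 + 353 = 823 mm.


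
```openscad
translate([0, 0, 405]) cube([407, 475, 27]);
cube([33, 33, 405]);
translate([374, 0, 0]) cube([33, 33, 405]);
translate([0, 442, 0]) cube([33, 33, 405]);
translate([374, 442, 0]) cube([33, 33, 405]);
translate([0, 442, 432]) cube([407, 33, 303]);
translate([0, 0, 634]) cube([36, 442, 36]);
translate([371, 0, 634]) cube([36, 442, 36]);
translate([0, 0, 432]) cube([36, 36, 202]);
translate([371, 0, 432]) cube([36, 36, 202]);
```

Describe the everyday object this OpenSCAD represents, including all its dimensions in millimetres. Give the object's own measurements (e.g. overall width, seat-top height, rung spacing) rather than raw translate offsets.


A chair. The seat is a 407×475×27 mm slab with its top at z = 432 mm, on four 33×33 mm corner legs (flush with the seat edges, standing on z = 0). A flat backrest 33 mm thick, 303 mm tall, spans the full seat width and rises from the seat top along its +y edge, rear face flush with the rear of the seat. Two armrests of 36×36 mm section run along each side from the seat's front edge to the front of the backrest, top faces 238 mm above the seat top and outer faces flush with the seat's x-edges; a 36×36 mm post under the front of each armrest stands on the seat at the front corner.


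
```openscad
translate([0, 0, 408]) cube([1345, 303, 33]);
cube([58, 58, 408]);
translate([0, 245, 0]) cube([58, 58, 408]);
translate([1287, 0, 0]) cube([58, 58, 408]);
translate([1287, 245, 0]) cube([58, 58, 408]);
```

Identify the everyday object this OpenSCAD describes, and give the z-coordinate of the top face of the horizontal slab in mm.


A bench. The seat-top height is 441 mm.

A long slab on four corner posts — a bench. The slab sits at z = 408 with thickness 33, so the top is 408 + 33 = 441 mm.


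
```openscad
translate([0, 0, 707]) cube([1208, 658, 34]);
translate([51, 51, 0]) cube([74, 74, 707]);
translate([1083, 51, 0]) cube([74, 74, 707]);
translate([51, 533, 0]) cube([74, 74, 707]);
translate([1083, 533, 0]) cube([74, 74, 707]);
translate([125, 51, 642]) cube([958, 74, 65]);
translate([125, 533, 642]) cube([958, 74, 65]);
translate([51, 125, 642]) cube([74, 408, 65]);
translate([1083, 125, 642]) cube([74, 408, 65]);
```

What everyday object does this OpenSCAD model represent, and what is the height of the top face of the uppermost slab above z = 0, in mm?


A table. The table height is 741 mm.

A 1208×658×34 slab sits at z = 707 on four 74 mm square posts — a table. The top surface is at 707 + 34 = 741 mm.


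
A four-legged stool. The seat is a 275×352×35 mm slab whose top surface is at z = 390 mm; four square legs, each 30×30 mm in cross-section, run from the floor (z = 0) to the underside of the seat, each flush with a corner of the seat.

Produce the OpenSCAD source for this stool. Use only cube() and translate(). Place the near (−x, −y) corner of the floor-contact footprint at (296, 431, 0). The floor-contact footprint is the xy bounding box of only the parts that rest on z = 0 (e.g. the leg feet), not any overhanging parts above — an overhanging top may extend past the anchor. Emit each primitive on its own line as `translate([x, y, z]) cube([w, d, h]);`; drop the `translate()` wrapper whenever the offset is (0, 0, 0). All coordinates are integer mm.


translate([296, 431, 355]) cube([275, 352, 35]);
translate([296, 431, 0]) cube([30, 30, 355]);
translate([541, 431, 0]) cube([30, 30, 355]);
translate([296, 753, 0]) cube([30, 30, 355]);
translate([541, 753, 0]) cube([30, 30, 355]);


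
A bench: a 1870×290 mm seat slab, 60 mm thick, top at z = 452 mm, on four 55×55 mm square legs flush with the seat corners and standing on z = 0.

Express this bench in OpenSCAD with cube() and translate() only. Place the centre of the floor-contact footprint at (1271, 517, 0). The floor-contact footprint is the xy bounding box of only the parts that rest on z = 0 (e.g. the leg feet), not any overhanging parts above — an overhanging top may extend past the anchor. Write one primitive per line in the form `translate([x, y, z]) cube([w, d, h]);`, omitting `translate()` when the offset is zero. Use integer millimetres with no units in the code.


translate([336, 372, 392]) cube([1870, 290, 60]);
translate([336, 372, 0]) cube([55, 55, 392]);
translate([336, 607, 0]) cube([55, 55, 392]);
translate([2151, 372, 0]) cube([55, 55, 392]);
translate([2151, 607, 0]) cube([55, 55, 392]);


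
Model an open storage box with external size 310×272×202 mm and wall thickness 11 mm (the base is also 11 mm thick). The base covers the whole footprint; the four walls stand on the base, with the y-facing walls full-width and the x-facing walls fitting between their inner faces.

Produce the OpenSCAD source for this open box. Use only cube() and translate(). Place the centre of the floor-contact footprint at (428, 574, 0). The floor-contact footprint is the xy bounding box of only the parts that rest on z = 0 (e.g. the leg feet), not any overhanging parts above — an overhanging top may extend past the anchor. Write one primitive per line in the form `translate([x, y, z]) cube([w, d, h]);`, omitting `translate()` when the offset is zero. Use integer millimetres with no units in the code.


translate([273, 438, 0]) cube([310, 272, 11]);
translate([273, 438, 11]) cube([310, 11, 191]);
translate([273, 699, 11]) cube([310, 11, 191]);
translate([273, 449, 11]) cube([11, 250, 191]);
translate([572, 449, 11]) cube([11, 250, 191]);


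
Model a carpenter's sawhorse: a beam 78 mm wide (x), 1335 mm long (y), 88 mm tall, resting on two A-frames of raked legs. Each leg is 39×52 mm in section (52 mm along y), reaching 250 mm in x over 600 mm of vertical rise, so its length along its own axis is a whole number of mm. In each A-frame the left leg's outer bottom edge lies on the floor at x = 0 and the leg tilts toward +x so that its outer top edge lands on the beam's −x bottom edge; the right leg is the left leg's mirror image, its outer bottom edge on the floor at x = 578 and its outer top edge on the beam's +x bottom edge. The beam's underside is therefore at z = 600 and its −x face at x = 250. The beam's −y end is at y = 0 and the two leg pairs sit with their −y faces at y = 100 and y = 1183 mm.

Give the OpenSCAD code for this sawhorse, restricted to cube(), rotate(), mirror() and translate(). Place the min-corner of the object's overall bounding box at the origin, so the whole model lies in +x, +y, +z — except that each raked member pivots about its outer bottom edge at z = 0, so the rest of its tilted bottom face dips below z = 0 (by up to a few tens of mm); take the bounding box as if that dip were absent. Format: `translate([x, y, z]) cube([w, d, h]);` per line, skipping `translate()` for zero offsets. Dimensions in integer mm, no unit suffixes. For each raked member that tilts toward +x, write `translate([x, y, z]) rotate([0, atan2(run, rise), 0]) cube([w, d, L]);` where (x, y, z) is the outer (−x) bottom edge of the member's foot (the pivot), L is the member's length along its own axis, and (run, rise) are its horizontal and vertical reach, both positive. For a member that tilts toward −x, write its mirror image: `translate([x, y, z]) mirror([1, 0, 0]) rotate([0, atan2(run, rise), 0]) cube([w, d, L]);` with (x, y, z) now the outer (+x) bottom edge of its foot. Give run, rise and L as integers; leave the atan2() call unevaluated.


// leg length = √(250² + 600²) = 650
// right-leg outer foot x = 2·250 + 78 = 578
// beam min-corner = (250, 0, 600)
translate([250, 0, 600]) cube([78, 1335, 88]);
translate([0, 100, 0]) rotate([0, atan2(250, 600), 0]) cube([39, 52, 650]);
translate([578, 100, 0]) mirror([1, 0, 0]) rotate([0, atan2(250, 600), 0]) cube([39, 52, 650]);
translate([0, 1183, 0]) rotate([0, atan2(250, 600), 0]) cube([39, 52, 650]);
translate([578, 1183, 0]) mirror([1, 0, 0]) rotate([0, atan2(250, 600), 0]) cube([39, 52, 650]);


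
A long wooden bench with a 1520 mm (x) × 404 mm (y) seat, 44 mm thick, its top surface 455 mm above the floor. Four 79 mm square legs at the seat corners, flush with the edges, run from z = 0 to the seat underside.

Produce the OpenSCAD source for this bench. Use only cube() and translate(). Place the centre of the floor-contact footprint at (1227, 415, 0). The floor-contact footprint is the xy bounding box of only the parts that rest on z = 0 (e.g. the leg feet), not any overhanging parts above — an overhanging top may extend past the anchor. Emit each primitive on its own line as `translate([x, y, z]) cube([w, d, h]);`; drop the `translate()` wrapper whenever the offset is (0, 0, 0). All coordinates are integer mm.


// leg_h = 455 − 44 = 411
translate([467, 213, 411]) cube([1520, 404, 44]);
translate([467, 213, 0]) cube([79, 79, 411]);
translate([467, 538, 0]) cube([79, 79, 411]);
translate([1908, 213, 0]) cube([79, 79, 411]);
translate([1908, 538, 0]) cube([79, 79, 411]);


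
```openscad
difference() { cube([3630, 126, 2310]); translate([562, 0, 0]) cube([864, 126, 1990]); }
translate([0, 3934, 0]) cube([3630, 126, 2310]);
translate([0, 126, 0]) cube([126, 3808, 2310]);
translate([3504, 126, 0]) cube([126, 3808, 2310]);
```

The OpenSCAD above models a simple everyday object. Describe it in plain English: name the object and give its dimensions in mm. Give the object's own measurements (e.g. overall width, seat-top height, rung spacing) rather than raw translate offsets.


A single room: four walls, each 2310 mm tall and 126 mm thick, enclosing an outside footprint 3630×4060 mm (x × y), no floor or roof. The front and back walls (−y and +y sides) run the full x-width; the side walls fit between their inner faces. A door opening 864 mm wide and 1990 mm tall is cut through the front wall from the floor up, its −x edge 562 mm from the wall's −x end.


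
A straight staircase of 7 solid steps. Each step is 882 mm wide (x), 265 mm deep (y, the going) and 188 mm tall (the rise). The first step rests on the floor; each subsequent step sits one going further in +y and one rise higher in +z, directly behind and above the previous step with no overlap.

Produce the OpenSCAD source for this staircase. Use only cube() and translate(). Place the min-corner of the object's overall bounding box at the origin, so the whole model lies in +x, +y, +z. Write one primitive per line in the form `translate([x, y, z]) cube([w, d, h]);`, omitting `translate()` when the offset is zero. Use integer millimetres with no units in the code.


cube([882, 265, 188]);
translate([0, 265, 188]) cube([882, 265, 188]);
translate([0, 530, 376]) cube([882, 265, 188]);
translate([0, 795, 564]) cube([882, 265, 188]);
translate([0, 1060, 752]) cube([882, 265, 188]);
translate([0, 1325, 940]) cube([882, 265, 188]);
translate([0, 1590, 1128]) cube([882, 265, 188]);


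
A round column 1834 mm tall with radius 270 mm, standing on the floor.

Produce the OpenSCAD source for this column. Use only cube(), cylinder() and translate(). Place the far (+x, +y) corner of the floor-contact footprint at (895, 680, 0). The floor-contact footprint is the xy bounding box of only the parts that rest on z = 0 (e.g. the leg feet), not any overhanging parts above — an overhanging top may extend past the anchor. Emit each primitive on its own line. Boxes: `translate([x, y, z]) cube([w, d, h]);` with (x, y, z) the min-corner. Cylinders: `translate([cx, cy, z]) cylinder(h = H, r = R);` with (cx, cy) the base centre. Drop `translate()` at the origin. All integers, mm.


translate([625, 410, 0]) cylinder(h = 1834, r = 270);


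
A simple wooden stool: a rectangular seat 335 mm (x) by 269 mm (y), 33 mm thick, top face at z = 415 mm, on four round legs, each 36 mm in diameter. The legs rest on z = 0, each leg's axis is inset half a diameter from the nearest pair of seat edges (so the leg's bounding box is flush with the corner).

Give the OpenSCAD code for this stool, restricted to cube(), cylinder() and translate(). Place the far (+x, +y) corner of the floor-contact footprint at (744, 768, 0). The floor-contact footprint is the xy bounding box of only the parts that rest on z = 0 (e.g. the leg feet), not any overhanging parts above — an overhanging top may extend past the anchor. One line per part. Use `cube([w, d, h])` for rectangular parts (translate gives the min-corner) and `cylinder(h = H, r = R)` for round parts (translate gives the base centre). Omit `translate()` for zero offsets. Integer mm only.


translate([409, 499, 382]) cube([335, 269, 33]);
translate([427, 517, 0]) cylinder(h = 382, r = 18);
translate([726, 517, 0]) cylinder(h = 382, r = 18);
translate([427, 750, 0]) cylinder(h = 382, r = 18);
translate([726, 750, 0]) cylinder(h = 382, r = 18);


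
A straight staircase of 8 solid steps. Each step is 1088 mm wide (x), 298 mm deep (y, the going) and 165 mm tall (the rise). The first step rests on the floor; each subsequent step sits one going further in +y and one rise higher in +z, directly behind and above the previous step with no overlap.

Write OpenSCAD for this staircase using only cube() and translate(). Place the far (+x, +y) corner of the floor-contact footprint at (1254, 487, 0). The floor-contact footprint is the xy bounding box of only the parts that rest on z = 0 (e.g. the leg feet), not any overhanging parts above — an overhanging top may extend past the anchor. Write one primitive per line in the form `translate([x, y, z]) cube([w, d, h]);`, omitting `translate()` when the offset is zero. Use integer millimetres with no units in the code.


translate([166, 189, 0]) cube([1088, 298, 165]);
translate([166, 487, 165]) cube([1088, 298, 165]);
translate([166, 785, 330]) cube([1088, 298, 165]);
translate([166, 1083, 495]) cube([1088, 298, 165]);
translate([166, 1381, 660]) cube([1088, 298, 165]);
translate([166, 1679, 825]) cube([1088, 298, 165]);
translate([166, 1977, 990]) cube([1088, 298, 165]);
translate([166, 2275, 1155]) cube([1088, 298, 165]);


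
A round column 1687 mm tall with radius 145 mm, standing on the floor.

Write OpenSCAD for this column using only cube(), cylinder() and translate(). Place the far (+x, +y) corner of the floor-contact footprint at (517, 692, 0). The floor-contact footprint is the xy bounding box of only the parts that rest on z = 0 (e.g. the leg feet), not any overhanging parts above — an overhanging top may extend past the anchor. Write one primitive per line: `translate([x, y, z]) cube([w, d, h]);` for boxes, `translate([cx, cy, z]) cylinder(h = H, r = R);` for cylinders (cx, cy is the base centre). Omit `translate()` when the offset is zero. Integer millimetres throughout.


translate([372, 547, 0]) cylinder(h = 1687, r = 145);


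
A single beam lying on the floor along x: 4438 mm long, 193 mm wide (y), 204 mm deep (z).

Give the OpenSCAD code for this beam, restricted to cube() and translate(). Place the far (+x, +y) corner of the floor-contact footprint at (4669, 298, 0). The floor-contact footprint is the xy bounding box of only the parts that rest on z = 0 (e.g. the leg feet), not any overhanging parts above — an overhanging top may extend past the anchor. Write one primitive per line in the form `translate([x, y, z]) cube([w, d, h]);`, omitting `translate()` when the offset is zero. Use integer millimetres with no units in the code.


translate([231, 105, 0]) cube([4438, 193, 204]);


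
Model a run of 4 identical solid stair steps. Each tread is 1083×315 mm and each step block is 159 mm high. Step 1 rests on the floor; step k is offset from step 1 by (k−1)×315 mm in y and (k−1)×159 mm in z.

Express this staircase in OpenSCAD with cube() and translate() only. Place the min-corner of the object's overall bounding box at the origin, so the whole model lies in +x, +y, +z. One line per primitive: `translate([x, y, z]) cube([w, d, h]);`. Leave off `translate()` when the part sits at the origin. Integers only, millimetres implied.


cube([1083, 315, 159]);
translate([0, 315, 159]) cube([1083, 315, 159]);
translate([0, 630, 318]) cube([1083, 315, 159]);
translate([0, 945, 477]) cube([1083, 315, 159]);


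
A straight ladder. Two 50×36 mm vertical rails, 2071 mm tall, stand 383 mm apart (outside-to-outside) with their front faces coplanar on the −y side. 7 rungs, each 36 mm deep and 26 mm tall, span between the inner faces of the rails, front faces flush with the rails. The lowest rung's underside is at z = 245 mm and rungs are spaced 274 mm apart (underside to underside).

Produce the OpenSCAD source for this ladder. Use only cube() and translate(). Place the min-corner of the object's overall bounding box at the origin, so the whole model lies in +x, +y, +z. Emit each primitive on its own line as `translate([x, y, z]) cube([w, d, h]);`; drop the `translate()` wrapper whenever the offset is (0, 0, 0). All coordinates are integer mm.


cube([50, 36, 2071]);
translate([333, 0, 0]) cube([50, 36, 2071]);
translate([50, 0, 245]) cube([283, 36, 26]);
translate([50, 0, 519]) cube([283, 36, 26]);
translate([50, 0, 793]) cube([283, 36, 26]);
translate([50, 0, 1067]) cube([283, 36, 26]);
translate([50, 0, 1341]) cube([283, 36, 26]);
translate([50, 0, 1615]) cube([283, 36, 26]);
translate([50, 0, 1889]) cube([283, 36, 26]);
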